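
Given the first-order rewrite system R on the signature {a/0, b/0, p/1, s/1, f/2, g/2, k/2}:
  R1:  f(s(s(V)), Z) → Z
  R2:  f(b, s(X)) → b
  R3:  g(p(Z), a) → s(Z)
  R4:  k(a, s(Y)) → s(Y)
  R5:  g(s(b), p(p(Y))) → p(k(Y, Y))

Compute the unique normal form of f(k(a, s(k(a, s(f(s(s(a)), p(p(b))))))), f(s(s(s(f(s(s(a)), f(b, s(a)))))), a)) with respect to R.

a

1. f(k(a, s(k(a, s(f(s(s(a)), p(p(b))))))), f(s(s(s(f(s(s(a)), f(b, s(a)))))), a))  →  f(s(k(a, s(f(s(s(a)), p(p(b)))))), f(s(s(s(f(s(s(a)), f(b, s(a)))))), a))   [R4 at 1]
2. f(s(k(a, s(f(s(s(a)), p(p(b)))))), f(s(s(s(f(s(s(a)), f(b, s(a)))))), a))  →  f(s(s(f(s(s(a)), p(p(b))))), f(s(s(s(f(s(s(a)), f(b, s(a)))))), a))   [R4 at 1.1]
3. f(s(s(f(s(s(a)), p(p(b))))), f(s(s(s(f(s(s(a)), f(b, s(a)))))), a))  →  f(s(s(s(f(s(s(a)), f(b, s(a)))))), a)   [R1 at ε]
4. f(s(s(s(f(s(s(a)), f(b, s(a)))))), a)  →  a   [R1 at ε]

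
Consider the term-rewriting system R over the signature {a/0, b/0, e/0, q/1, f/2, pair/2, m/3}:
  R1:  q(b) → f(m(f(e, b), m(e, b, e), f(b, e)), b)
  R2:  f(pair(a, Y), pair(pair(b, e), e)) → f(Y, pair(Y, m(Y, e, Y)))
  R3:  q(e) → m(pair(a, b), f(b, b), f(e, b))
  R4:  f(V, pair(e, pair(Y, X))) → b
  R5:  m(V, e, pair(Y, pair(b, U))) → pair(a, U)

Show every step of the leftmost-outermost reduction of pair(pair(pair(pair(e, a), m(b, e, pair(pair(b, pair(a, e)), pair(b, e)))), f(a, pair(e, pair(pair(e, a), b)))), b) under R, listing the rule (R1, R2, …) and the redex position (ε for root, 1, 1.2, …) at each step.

1. pair(pair(pair(pair(e, a), m(b, e, pair(pair(b, pair(a, e)), pair(b, e)))), f(a, pair(e, pair(pair(e, a), b)))), b)  →  pair(pair(pair(pair(e, a), pair(a, e)), f(a, pair(e, pair(pair(e, a), b)))), b)   [R5 at 1.1.2]
2. pair(pair(pair(pair(e, a), pair(a, e)), f(a, pair(e, pair(pair(e, a), b)))), b)  →  pair(pair(pair(pair(e, a), pair(a, e)), b), b)   [R4 at 1.2]

pair(pair(pair(pair(e, a), pair(a, e)), b), b)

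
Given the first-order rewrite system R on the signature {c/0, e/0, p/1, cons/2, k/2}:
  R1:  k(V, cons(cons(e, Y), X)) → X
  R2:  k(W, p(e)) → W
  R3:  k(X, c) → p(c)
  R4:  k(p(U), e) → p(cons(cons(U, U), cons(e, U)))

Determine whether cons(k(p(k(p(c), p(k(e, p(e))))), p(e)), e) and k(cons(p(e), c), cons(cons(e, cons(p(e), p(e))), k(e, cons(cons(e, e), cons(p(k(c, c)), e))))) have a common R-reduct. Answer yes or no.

Reduce t₁ = cons(k(p(k(p(c), p(k(e, p(e))))), p(e)), e):
1. cons(k(p(k(p(c), p(k(e, p(e))))), p(e)), e)  →  cons(p(k(p(c), p(k(e, p(e))))), e)   [R2 at 1]
2. cons(p(k(p(c), p(k(e, p(e))))), e)  →  cons(p(k(p(c), p(e))), e)   [R2 at 1.1.2.1]
3. cons(p(k(p(c), p(e))), e)  →  cons(p(p(c)), e)   [R2 at 1.1]

Reduce t₂ = k(cons(p(e), c), cons(cons(e, cons(p(e), p(e))), k(e, cons(cons(e, e), cons(p(k(c, c)), e))))):
1. k(cons(p(e), c), cons(cons(e, cons(p(e), p(e))), k(e, cons(cons(e, e), cons(p(k(c, c)), e)))))  →  k(e, cons(cons(e, e), cons(p(k(c, c)), e)))   [R1 at ε]
2. k(e, cons(cons(e, e), cons(p(k(c, c)), e)))  →  cons(p(k(c, c)), e)   [R1 at ε]
3. cons(p(k(c, c)), e)  →  cons(p(p(c)), e)   [R3 at 1.1]

yes — NF(t₁) = cons(p(p(c)), e), NF(t₂) = cons(p(p(c)), e)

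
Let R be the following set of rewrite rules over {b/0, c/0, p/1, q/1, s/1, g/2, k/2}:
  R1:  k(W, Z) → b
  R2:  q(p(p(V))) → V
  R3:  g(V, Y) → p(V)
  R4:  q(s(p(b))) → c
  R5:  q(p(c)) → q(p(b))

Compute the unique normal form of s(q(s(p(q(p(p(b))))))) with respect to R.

s(c)

1. s(q(s(p(q(p(p(b)))))))  →  s(q(s(p(b))))   [R2 at 1.1.1.1]
2. s(q(s(p(b))))  →  s(c)   [R4 at 1]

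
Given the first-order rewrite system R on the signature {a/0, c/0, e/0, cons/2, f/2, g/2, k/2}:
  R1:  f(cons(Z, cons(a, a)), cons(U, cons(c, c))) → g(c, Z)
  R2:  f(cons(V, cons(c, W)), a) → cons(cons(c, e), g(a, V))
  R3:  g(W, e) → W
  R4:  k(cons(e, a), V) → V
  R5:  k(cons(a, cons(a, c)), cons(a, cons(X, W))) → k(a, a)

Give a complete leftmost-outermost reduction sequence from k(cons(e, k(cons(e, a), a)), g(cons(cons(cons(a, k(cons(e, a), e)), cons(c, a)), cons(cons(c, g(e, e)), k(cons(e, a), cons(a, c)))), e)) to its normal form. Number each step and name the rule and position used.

cons(cons(cons(a, e), cons(c, a)), cons(cons(c, e), cons(a, c)))

1. k(cons(e, k(cons(e, a), a)), g(cons(cons(cons(a, k(cons(e, a), e)), cons(c, a)), cons(cons(c, g(e, e)), k(cons(e, a), cons(a, c)))), e))  →  k(cons(e, a), g(cons(cons(cons(a, k(cons(e, a), e)), cons(c, a)), cons(cons(c, g(e, e)), k(cons(e, a), cons(a, c)))), e))   [R4 at 1.2]
2. k(cons(e, a), g(cons(cons(cons(a, k(cons(e, a), e)), cons(c, a)), cons(cons(c, g(e, e)), k(cons(e, a), cons(a, c)))), e))  →  g(cons(cons(cons(a, k(cons(e, a), e)), cons(c, a)), cons(cons(c, g(e, e)), k(cons(e, a), cons(a, c)))), e)   [R4 at ε]
3. g(cons(cons(cons(a, k(cons(e, a), e)), cons(c, a)), cons(cons(c, g(e, e)), k(cons(e, a), cons(a, c)))), e)  →  cons(cons(cons(a, k(cons(e, a), e)), cons(c, a)), cons(cons(c, g(e, e)), k(cons(e, a), cons(a, c))))   [R3 at ε]
4. cons(cons(cons(a, k(cons(e, a), e)), cons(c, a)), cons(cons(c, g(e, e)), k(cons(e, a), cons(a, c))))  →  cons(cons(cons(a, e), cons(c, a)), cons(cons(c, g(e, e)), k(cons(e, a), cons(a, c))))   [R4 at 1.1.2]
5. cons(cons(cons(a, e), cons(c, a)), cons(cons(c, g(e, e)), k(cons(e, a), cons(a, c))))  →  cons(cons(cons(a, e), cons(c, a)), cons(cons(c, e), k(cons(e, a), cons(a, c))))   [R3 at 2.1.2]
6. cons(cons(cons(a, e), cons(c, a)), cons(cons(c, e), k(cons(e, a), cons(a, c))))  →  cons(cons(cons(a, e), cons(c, a)), cons(cons(c, e), cons(a, c)))   [R4 at 2.2]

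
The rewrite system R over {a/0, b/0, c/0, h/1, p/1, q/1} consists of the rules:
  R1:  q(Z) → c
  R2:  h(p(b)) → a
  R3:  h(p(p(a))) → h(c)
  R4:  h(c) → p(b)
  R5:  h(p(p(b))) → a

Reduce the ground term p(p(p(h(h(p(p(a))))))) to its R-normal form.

p(p(p(a)))

1. p(p(p(h(h(p(p(a)))))))  →  p(p(p(h(h(c)))))   [R3 at 1.1.1.1]
2. p(p(p(h(h(c)))))  →  p(p(p(h(p(b)))))   [R4 at 1.1.1.1]
3. p(p(p(h(p(b)))))  →  p(p(p(a)))   [R2 at 1.1.1]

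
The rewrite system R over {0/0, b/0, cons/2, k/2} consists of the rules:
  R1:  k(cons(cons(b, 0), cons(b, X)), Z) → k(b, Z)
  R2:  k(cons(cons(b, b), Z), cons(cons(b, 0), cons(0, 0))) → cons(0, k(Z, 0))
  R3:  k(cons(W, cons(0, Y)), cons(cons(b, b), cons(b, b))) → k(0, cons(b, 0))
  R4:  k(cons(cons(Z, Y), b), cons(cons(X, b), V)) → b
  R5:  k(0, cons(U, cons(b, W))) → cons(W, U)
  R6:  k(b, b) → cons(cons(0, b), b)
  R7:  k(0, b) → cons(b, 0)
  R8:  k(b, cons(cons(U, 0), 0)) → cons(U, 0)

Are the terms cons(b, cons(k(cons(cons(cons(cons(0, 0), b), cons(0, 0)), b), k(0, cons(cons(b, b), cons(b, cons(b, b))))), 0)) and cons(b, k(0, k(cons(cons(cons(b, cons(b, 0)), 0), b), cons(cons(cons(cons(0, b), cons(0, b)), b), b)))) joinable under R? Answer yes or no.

Reduce t₁ = cons(b, cons(k(cons(cons(cons(cons(0, 0), b), cons(0, 0)), b), k(0, cons(cons(b, b), cons(b, cons(b, b))))), 0)):
1. cons(b, cons(k(cons(cons(cons(cons(0, 0), b), cons(0, 0)), b), k(0, cons(cons(b, b), cons(b, cons(b, b))))), 0))  →  cons(b, cons(k(cons(cons(cons(cons(0, 0), b), cons(0, 0)), b), cons(cons(b, b), cons(b, b))), 0))   [R5 at 2.1.2]
2. cons(b, cons(k(cons(cons(cons(cons(0, 0), b), cons(0, 0)), b), cons(cons(b, b), cons(b, b))), 0))  →  cons(b, cons(b, 0))   [R4 at 2.1]

Reduce t₂ = cons(b, k(0, k(cons(cons(cons(b, cons(b, 0)), 0), b), cons(cons(cons(cons(0, b), cons(0, b)), b), b)))):
1. cons(b, k(0, k(cons(cons(cons(b, cons(b, 0)), 0), b), cons(cons(cons(cons(0, b), cons(0, b)), b), b))))  →  cons(b, k(0, b))   [R4 at 2.2]
2. cons(b, k(0, b))  →  cons(b, cons(b, 0))   [R7 at 2]

yes — NF(t₁) = cons(b, cons(b, 0)), NF(t₂) = cons(b, cons(b, 0))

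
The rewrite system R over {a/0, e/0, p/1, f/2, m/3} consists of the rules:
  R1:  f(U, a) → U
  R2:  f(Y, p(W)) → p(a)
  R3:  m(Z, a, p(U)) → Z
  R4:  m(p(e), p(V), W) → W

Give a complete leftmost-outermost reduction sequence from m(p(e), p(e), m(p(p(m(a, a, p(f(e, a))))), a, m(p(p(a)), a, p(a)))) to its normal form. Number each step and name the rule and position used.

p(p(a))

1. m(p(e), p(e), m(p(p(m(a, a, p(f(e, a))))), a, m(p(p(a)), a, p(a))))  →  m(p(p(m(a, a, p(f(e, a))))), a, m(p(p(a)), a, p(a)))   [R4 at ε]
2. m(p(p(m(a, a, p(f(e, a))))), a, m(p(p(a)), a, p(a)))  →  m(p(p(a)), a, m(p(p(a)), a, p(a)))   [R3 at 1.1.1]
3. m(p(p(a)), a, m(p(p(a)), a, p(a)))  →  m(p(p(a)), a, p(p(a)))   [R3 at 3]
4. m(p(p(a)), a, p(p(a)))  →  p(p(a))   [R3 at ε]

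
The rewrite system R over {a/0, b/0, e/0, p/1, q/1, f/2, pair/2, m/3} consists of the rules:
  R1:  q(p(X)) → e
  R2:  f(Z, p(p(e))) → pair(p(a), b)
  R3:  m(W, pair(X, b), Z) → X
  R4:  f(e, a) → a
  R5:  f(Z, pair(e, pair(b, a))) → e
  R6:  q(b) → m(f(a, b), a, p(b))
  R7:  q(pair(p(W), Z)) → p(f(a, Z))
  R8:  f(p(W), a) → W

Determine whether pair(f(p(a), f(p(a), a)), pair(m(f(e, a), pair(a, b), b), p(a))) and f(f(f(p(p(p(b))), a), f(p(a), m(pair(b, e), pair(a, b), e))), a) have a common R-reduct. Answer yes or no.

no — NF(t₁) = pair(a, pair(a, p(a))), NF(t₂) = b

Reduce t₁ = pair(f(p(a), f(p(a), a)), pair(m(f(e, a), pair(a, b), b), p(a))):
1. pair(f(p(a), f(p(a), a)), pair(m(f(e, a), pair(a, b), b), p(a)))  →  pair(f(p(a), a), pair(m(f(e, a), pair(a, b), b), p(a)))   [R8 at 1.2]
2. pair(f(p(a), a), pair(m(f(e, a), pair(a, b), b), p(a)))  →  pair(a, pair(m(f(e, a), pair(a, b), b), p(a)))   [R8 at 1]
3. pair(a, pair(m(f(e, a), pair(a, b), b), p(a)))  →  pair(a, pair(a, p(a)))   [R3 at 2.1]

Reduce t₂ = f(f(f(p(p(p(b))), a), f(p(a), m(pair(b, e), pair(a, b), e))), a):
1. f(f(f(p(p(p(b))), a), f(p(a), m(pair(b, e), pair(a, b), e))), a)  →  f(f(p(p(b)), f(p(a), m(pair(b, e), pair(a, b), e))), a)   [R8 at 1.1]
2. f(f(p(p(b)), f(p(a), m(pair(b, e), pair(a, b), e))), a)  →  f(f(p(p(b)), f(p(a), a)), a)   [R3 at 1.2.2]
3. f(f(p(p(b)), f(p(a), a)), a)  →  f(f(p(p(b)), a), a)   [R8 at 1.2]
4. f(f(p(p(b)), a), a)  →  f(p(b), a)   [R8 at 1]
5. f(p(b), a)  →  b   [R8 at ε]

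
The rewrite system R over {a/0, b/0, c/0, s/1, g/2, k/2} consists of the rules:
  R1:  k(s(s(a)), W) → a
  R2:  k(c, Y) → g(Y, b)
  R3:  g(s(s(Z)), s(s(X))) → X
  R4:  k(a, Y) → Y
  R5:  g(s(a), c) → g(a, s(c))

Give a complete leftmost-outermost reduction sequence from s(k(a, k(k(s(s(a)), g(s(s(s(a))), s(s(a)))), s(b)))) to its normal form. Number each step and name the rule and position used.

1. s(k(a, k(k(s(s(a)), g(s(s(s(a))), s(s(a)))), s(b))))  →  s(k(k(s(s(a)), g(s(s(s(a))), s(s(a)))), s(b)))   [R4 at 1]
2. s(k(k(s(s(a)), g(s(s(s(a))), s(s(a)))), s(b)))  →  s(k(a, s(b)))   [R1 at 1.1]
3. s(k(a, s(b)))  →  s(s(b))   [R4 at 1]

s(s(b))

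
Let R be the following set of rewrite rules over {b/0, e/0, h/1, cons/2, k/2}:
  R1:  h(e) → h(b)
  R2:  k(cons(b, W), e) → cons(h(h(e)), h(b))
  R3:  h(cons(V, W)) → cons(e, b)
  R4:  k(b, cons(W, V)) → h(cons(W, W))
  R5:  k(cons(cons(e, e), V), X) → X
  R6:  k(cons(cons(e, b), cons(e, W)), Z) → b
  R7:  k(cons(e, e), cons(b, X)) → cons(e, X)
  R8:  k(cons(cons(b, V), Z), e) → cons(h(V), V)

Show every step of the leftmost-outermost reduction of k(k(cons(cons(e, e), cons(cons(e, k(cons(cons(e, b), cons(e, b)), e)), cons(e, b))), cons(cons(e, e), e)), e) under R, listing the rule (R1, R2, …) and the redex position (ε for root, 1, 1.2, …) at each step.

e

1. k(k(cons(cons(e, e), cons(cons(e, k(cons(cons(e, b), cons(e, b)), e)), cons(e, b))), cons(cons(e, e), e)), e)  →  k(cons(cons(e, e), e), e)   [R5 at 1]
2. k(cons(cons(e, e), e), e)  →  e   [R5 at ε]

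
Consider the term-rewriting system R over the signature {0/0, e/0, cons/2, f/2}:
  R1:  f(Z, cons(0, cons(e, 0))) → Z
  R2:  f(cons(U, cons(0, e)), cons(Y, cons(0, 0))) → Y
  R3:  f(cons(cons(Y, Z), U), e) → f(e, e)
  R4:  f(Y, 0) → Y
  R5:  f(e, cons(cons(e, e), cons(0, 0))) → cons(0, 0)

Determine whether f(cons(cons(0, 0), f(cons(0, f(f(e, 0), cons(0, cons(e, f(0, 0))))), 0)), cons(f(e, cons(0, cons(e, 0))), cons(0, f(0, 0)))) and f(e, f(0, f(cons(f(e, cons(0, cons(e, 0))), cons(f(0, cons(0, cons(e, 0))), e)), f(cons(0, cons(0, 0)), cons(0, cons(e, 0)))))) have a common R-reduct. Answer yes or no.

Reduce t₁ = f(cons(cons(0, 0), f(cons(0, f(f(e, 0), cons(0, cons(e, f(0, 0))))), 0)), cons(f(e, cons(0, cons(e, 0))), cons(0, f(0, 0)))):
1. f(cons(cons(0, 0), f(cons(0, f(f(e, 0), cons(0, cons(e, f(0, 0))))), 0)), cons(f(e, cons(0, cons(e, 0))), cons(0, f(0, 0))))  →  f(cons(cons(0, 0), cons(0, f(f(e, 0), cons(0, cons(e, f(0, 0)))))), cons(f(e, cons(0, cons(e, 0))), cons(0, f(0, 0))))   [R4 at 1.2]
2. f(cons(cons(0, 0), cons(0, f(f(e, 0), cons(0, cons(e, f(0, 0)))))), cons(f(e, cons(0, cons(e, 0))), cons(0, f(0, 0))))  →  f(cons(cons(0, 0), cons(0, f(e, cons(0, cons(e, f(0, 0)))))), cons(f(e, cons(0, cons(e, 0))), cons(0, f(0, 0))))   [R4 at 1.2.2.1]
3. f(cons(cons(0, 0), cons(0, f(e, cons(0, cons(e, f(0, 0)))))), cons(f(e, cons(0, cons(e, 0))), cons(0, f(0, 0))))  →  f(cons(cons(0, 0), cons(0, f(e, cons(0, cons(e, 0))))), cons(f(e, cons(0, cons(e, 0))), cons(0, f(0, 0))))   [R4 at 1.2.2.2.2.2]
4. f(cons(cons(0, 0), cons(0, f(e, cons(0, cons(e, 0))))), cons(f(e, cons(0, cons(e, 0))), cons(0, f(0, 0))))  →  f(cons(cons(0, 0), cons(0, e)), cons(f(e, cons(0, cons(e, 0))), cons(0, f(0, 0))))   [R1 at 1.2.2]
5. f(cons(cons(0, 0), cons(0, e)), cons(f(e, cons(0, cons(e, 0))), cons(0, f(0, 0))))  →  f(cons(cons(0, 0), cons(0, e)), cons(e, cons(0, f(0, 0))))   [R1 at 2.1]
6. f(cons(cons(0, 0), cons(0, e)), cons(e, cons(0, f(0, 0))))  →  f(cons(cons(0, 0), cons(0, e)), cons(e, cons(0, 0)))   [R4 at 2.2.2]
7. f(cons(cons(0, 0), cons(0, e)), cons(e, cons(0, 0)))  →  e   [R2 at ε]

Reduce t₂ = f(e, f(0, f(cons(f(e, cons(0, cons(e, 0))), cons(f(0, cons(0, cons(e, 0))), e)), f(cons(0, cons(0, 0)), cons(0, cons(e, 0)))))):
1. f(e, f(0, f(cons(f(e, cons(0, cons(e, 0))), cons(f(0, cons(0, cons(e, 0))), e)), f(cons(0, cons(0, 0)), cons(0, cons(e, 0))))))  →  f(e, f(0, f(cons(e, cons(f(0, cons(0, cons(e, 0))), e)), f(cons(0, cons(0, 0)), cons(0, cons(e, 0))))))   [R1 at 2.2.1.1]
2. f(e, f(0, f(cons(e, cons(f(0, cons(0, cons(e, 0))), e)), f(cons(0, cons(0, 0)), cons(0, cons(e, 0))))))  →  f(e, f(0, f(cons(e, cons(0, e)), f(cons(0, cons(0, 0)), cons(0, cons(e, 0))))))   [R1 at 2.2.1.2.1]
3. f(e, f(0, f(cons(e, cons(0, e)), f(cons(0, cons(0, 0)), cons(0, cons(e, 0))))))  →  f(e, f(0, f(cons(e, cons(0, e)), cons(0, cons(0, 0)))))   [R1 at 2.2.2]
4. f(e, f(0, f(cons(e, cons(0, e)), cons(0, cons(0, 0)))))  →  f(e, f(0, 0))   [R2 at 2.2]
5. f(e, f(0, 0))  →  f(e, 0)   [R4 at 2]
6. f(e, 0)  →  e   [R4 at ε]

yes — NF(t₁) = e, NF(t₂) = e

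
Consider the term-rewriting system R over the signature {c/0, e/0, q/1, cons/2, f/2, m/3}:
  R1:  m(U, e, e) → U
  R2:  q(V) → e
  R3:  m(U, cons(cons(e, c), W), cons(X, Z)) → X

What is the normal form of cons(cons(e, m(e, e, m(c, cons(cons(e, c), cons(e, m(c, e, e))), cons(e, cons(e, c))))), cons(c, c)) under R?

cons(cons(e, e), cons(c, c))

1. cons(cons(e, m(e, e, m(c, cons(cons(e, c), cons(e, m(c, e, e))), cons(e, cons(e, c))))), cons(c, c))  →  cons(cons(e, m(e, e, e)), cons(c, c))   [R3 at 1.2.3]
2. cons(cons(e, m(e, e, e)), cons(c, c))  →  cons(cons(e, e), cons(c, c))   [R1 at 1.2]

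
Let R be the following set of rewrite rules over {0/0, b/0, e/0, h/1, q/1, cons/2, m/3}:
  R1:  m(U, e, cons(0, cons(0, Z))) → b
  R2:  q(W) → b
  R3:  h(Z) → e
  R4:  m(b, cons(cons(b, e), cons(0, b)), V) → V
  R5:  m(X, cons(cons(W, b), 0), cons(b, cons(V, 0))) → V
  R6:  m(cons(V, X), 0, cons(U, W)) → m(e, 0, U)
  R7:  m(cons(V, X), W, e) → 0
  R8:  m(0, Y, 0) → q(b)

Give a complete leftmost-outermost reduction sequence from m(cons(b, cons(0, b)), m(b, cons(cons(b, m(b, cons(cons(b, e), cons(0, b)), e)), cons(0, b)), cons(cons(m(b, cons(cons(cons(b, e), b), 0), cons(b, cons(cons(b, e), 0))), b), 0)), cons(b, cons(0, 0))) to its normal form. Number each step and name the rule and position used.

0

1. m(cons(b, cons(0, b)), m(b, cons(cons(b, m(b, cons(cons(b, e), cons(0, b)), e)), cons(0, b)), cons(cons(m(b, cons(cons(cons(b, e), b), 0), cons(b, cons(cons(b, e), 0))), b), 0)), cons(b, cons(0, 0)))  →  m(cons(b, cons(0, b)), m(b, cons(cons(b, e), cons(0, b)), cons(cons(m(b, cons(cons(cons(b, e), b), 0), cons(b, cons(cons(b, e), 0))), b), 0)), cons(b, cons(0, 0)))   [R4 at 2.2.1.2]
2. m(cons(b, cons(0, b)), m(b, cons(cons(b, e), cons(0, b)), cons(cons(m(b, cons(cons(cons(b, e), b), 0), cons(b, cons(cons(b, e), 0))), b), 0)), cons(b, cons(0, 0)))  →  m(cons(b, cons(0, b)), cons(cons(m(b, cons(cons(cons(b, e), b), 0), cons(b, cons(cons(b, e), 0))), b), 0), cons(b, cons(0, 0)))   [R4 at 2]
3. m(cons(b, cons(0, b)), cons(cons(m(b, cons(cons(cons(b, e), b), 0), cons(b, cons(cons(b, e), 0))), b), 0), cons(b, cons(0, 0)))  →  0   [R5 at ε]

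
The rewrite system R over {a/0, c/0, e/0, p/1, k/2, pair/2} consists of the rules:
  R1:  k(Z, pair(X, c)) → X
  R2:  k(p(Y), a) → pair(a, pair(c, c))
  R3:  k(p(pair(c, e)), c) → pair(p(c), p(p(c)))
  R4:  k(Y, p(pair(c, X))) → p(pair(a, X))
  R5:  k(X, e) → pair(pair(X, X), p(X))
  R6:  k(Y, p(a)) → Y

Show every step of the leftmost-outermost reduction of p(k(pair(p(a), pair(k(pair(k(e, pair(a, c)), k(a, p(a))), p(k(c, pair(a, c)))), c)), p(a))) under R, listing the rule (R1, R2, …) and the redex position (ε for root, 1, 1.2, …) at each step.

1. p(k(pair(p(a), pair(k(pair(k(e, pair(a, c)), k(a, p(a))), p(k(c, pair(a, c)))), c)), p(a)))  →  p(pair(p(a), pair(k(pair(k(e, pair(a, c)), k(a, p(a))), p(k(c, pair(a, c)))), c)))   [R6 at 1]
2. p(pair(p(a), pair(k(pair(k(e, pair(a, c)), k(a, p(a))), p(k(c, pair(a, c)))), c)))  →  p(pair(p(a), pair(k(pair(a, k(a, p(a))), p(k(c, pair(a, c)))), c)))   [R1 at 1.2.1.1.1]
3. p(pair(p(a), pair(k(pair(a, k(a, p(a))), p(k(c, pair(a, c)))), c)))  →  p(pair(p(a), pair(k(pair(a, a), p(k(c, pair(a, c)))), c)))   [R6 at 1.2.1.1.2]
4. p(pair(p(a), pair(k(pair(a, a), p(k(c, pair(a, c)))), c)))  →  p(pair(p(a), pair(k(pair(a, a), p(a)), c)))   [R1 at 1.2.1.2.1]
5. p(pair(p(a), pair(k(pair(a, a), p(a)), c)))  →  p(pair(p(a), pair(pair(a, a), c)))   [R6 at 1.2.1]

p(pair(p(a), pair(pair(a, a), c)))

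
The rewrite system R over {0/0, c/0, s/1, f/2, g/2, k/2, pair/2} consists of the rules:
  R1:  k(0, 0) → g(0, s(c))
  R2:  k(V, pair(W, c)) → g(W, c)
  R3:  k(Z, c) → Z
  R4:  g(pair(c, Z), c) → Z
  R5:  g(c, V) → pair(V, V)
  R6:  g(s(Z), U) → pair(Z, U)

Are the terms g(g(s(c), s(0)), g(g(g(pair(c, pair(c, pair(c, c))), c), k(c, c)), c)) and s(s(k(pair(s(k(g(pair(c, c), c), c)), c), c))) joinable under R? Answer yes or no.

Reduce t₁ = g(g(s(c), s(0)), g(g(g(pair(c, pair(c, pair(c, c))), c), k(c, c)), c)):
1. g(g(s(c), s(0)), g(g(g(pair(c, pair(c, pair(c, c))), c), k(c, c)), c))  →  g(pair(c, s(0)), g(g(g(pair(c, pair(c, pair(c, c))), c), k(c, c)), c))   [R6 at 1]
2. g(pair(c, s(0)), g(g(g(pair(c, pair(c, pair(c, c))), c), k(c, c)), c))  →  g(pair(c, s(0)), g(g(pair(c, pair(c, c)), k(c, c)), c))   [R4 at 2.1.1]
3. g(pair(c, s(0)), g(g(pair(c, pair(c, c)), k(c, c)), c))  →  g(pair(c, s(0)), g(g(pair(c, pair(c, c)), c), c))   [R3 at 2.1.2]
4. g(pair(c, s(0)), g(g(pair(c, pair(c, c)), c), c))  →  g(pair(c, s(0)), g(pair(c, c), c))   [R4 at 2.1]
5. g(pair(c, s(0)), g(pair(c, c), c))  →  g(pair(c, s(0)), c)   [R4 at 2]
6. g(pair(c, s(0)), c)  →  s(0)   [R4 at ε]

Reduce t₂ = s(s(k(pair(s(k(g(pair(c, c), c), c)), c), c))):
1. s(s(k(pair(s(k(g(pair(c, c), c), c)), c), c)))  →  s(s(pair(s(k(g(pair(c, c), c), c)), c)))   [R3 at 1.1]
2. s(s(pair(s(k(g(pair(c, c), c), c)), c)))  →  s(s(pair(s(g(pair(c, c), c)), c)))   [R3 at 1.1.1.1]
3. s(s(pair(s(g(pair(c, c), c)), c)))  →  s(s(pair(s(c), c)))   [R4 at 1.1.1.1]

no — NF(t₁) = s(0), NF(t₂) = s(s(pair(s(c), c)))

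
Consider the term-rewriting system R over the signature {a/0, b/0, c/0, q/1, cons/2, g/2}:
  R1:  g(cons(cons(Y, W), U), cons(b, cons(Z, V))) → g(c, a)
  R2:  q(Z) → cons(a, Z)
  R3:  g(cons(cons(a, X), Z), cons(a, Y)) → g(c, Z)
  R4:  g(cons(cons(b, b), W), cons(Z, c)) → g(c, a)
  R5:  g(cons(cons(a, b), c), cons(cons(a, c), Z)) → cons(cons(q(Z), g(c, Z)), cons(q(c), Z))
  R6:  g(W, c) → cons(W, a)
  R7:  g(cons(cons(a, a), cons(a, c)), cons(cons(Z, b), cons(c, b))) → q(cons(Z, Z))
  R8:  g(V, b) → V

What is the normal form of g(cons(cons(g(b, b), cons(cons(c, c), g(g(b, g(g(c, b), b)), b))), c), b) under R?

1. g(cons(cons(g(b, b), cons(cons(c, c), g(g(b, g(g(c, b), b)), b))), c), b)  →  cons(cons(g(b, b), cons(cons(c, c), g(g(b, g(g(c, b), b)), b))), c)   [R8 at ε]
2. cons(cons(g(b, b), cons(cons(c, c), g(g(b, g(g(c, b), b)), b))), c)  →  cons(cons(b, cons(cons(c, c), g(g(b, g(g(c, b), b)), b))), c)   [R8 at 1.1]
3. cons(cons(b, cons(cons(c, c), g(g(b, g(g(c, b), b)), b))), c)  →  cons(cons(b, cons(cons(c, c), g(b, g(g(c, b), b)))), c)   [R8 at 1.2.2]
4. cons(cons(b, cons(cons(c, c), g(b, g(g(c, b), b)))), c)  →  cons(cons(b, cons(cons(c, c), g(b, g(c, b)))), c)   [R8 at 1.2.2.2]
5. cons(cons(b, cons(cons(c, c), g(b, g(c, b)))), c)  →  cons(cons(b, cons(cons(c, c), g(b, c))), c)   [R8 at 1.2.2.2]
6. cons(cons(b, cons(cons(c, c), g(b, c))), c)  →  cons(cons(b, cons(cons(c, c), cons(b, a))), c)   [R6 at 1.2.2]

cons(cons(b, cons(cons(c, c), cons(b, a))), c)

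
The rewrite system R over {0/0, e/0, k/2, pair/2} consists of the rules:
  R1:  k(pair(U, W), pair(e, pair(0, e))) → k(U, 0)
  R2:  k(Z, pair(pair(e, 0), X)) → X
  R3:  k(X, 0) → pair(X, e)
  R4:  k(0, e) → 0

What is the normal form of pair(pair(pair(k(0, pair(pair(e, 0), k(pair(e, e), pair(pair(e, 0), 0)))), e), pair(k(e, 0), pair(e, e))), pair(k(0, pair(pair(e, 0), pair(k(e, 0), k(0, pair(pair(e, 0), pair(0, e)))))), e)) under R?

1. pair(pair(pair(k(0, pair(pair(e, 0), k(pair(e, e), pair(pair(e, 0), 0)))), e), pair(k(e, 0), pair(e, e))), pair(k(0, pair(pair(e, 0), pair(k(e, 0), k(0, pair(pair(e, 0), pair(0, e)))))), e))  →  pair(pair(pair(k(pair(e, e), pair(pair(e, 0), 0)), e), pair(k(e, 0), pair(e, e))), pair(k(0, pair(pair(e, 0), pair(k(e, 0), k(0, pair(pair(e, 0), pair(0, e)))))), e))   [R2 at 1.1.1]
2. pair(pair(pair(k(pair(e, e), pair(pair(e, 0), 0)), e), pair(k(e, 0), pair(e, e))), pair(k(0, pair(pair(e, 0), pair(k(e, 0), k(0, pair(pair(e, 0), pair(0, e)))))), e))  →  pair(pair(pair(0, e), pair(k(e, 0), pair(e, e))), pair(k(0, pair(pair(e, 0), pair(k(e, 0), k(0, pair(pair(e, 0), pair(0, e)))))), e))   [R2 at 1.1.1]
3. pair(pair(pair(0, e), pair(k(e, 0), pair(e, e))), pair(k(0, pair(pair(e, 0), pair(k(e, 0), k(0, pair(pair(e, 0), pair(0, e)))))), e))  →  pair(pair(pair(0, e), pair(pair(e, e), pair(e, e))), pair(k(0, pair(pair(e, 0), pair(k(e, 0), k(0, pair(pair(e, 0), pair(0, e)))))), e))   [R3 at 1.2.1]
4. pair(pair(pair(0, e), pair(pair(e, e), pair(e, e))), pair(k(0, pair(pair(e, 0), pair(k(e, 0), k(0, pair(pair(e, 0), pair(0, e)))))), e))  →  pair(pair(pair(0, e), pair(pair(e, e), pair(e, e))), pair(pair(k(e, 0), k(0, pair(pair(e, 0), pair(0, e)))), e))   [R2 at 2.1]
5. pair(pair(pair(0, e), pair(pair(e, e), pair(e, e))), pair(pair(k(e, 0), k(0, pair(pair(e, 0), pair(0, e)))), e))  →  pair(pair(pair(0, e), pair(pair(e, e), pair(e, e))), pair(pair(pair(e, e), k(0, pair(pair(e, 0), pair(0, e)))), e))   [R3 at 2.1.1]
6. pair(pair(pair(0, e), pair(pair(e, e), pair(e, e))), pair(pair(pair(e, e), k(0, pair(pair(e, 0), pair(0, e)))), e))  →  pair(pair(pair(0, e), pair(pair(e, e), pair(e, e))), pair(pair(pair(e, e), pair(0, e)), e))   [R2 at 2.1.2]

pair(pair(pair(0, e), pair(pair(e, e), pair(e, e))), pair(pair(pair(e, e), pair(0, e)), e))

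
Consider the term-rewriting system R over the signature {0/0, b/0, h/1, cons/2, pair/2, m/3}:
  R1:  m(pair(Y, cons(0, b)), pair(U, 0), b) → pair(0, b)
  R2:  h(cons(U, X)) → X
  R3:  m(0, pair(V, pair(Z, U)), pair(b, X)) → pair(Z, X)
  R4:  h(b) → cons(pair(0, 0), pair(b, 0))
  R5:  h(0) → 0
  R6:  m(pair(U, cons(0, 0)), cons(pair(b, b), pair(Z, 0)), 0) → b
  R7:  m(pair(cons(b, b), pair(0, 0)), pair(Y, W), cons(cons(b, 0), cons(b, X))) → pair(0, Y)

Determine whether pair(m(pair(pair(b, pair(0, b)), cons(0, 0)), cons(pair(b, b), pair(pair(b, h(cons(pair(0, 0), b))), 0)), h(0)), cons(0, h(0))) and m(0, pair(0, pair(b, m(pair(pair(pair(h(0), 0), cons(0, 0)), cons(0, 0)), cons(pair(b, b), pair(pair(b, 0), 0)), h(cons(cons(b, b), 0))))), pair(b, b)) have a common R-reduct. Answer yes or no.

no — NF(t₁) = pair(b, cons(0, 0)), NF(t₂) = pair(b, b)

Reduce t₁ = pair(m(pair(pair(b, pair(0, b)), cons(0, 0)), cons(pair(b, b), pair(pair(b, h(cons(pair(0, 0), b))), 0)), h(0)), cons(0, h(0))):
1. pair(m(pair(pair(b, pair(0, b)), cons(0, 0)), cons(pair(b, b), pair(pair(b, h(cons(pair(0, 0), b))), 0)), h(0)), cons(0, h(0)))  →  pair(m(pair(pair(b, pair(0, b)), cons(0, 0)), cons(pair(b, b), pair(pair(b, b), 0)), h(0)), cons(0, h(0)))   [R2 at 1.2.2.1.2]
2. pair(m(pair(pair(b, pair(0, b)), cons(0, 0)), cons(pair(b, b), pair(pair(b, b), 0)), h(0)), cons(0, h(0)))  →  pair(m(pair(pair(b, pair(0, b)), cons(0, 0)), cons(pair(b, b), pair(pair(b, b), 0)), 0), cons(0, h(0)))   [R5 at 1.3]
3. pair(m(pair(pair(b, pair(0, b)), cons(0, 0)), cons(pair(b, b), pair(pair(b, b), 0)), 0), cons(0, h(0)))  →  pair(b, cons(0, h(0)))   [R6 at 1]
4. pair(b, cons(0, h(0)))  →  pair(b, cons(0, 0))   [R5 at 2.2]

Reduce t₂ = m(0, pair(0, pair(b, m(pair(pair(pair(h(0), 0), cons(0, 0)), cons(0, 0)), cons(pair(b, b), pair(pair(b, 0), 0)), h(cons(cons(b, b), 0))))), pair(b, b)):
1. m(0, pair(0, pair(b, m(pair(pair(pair(h(0), 0), cons(0, 0)), cons(0, 0)), cons(pair(b, b), pair(pair(b, 0), 0)), h(cons(cons(b, b), 0))))), pair(b, b))  →  pair(b, b)   [R3 at ε]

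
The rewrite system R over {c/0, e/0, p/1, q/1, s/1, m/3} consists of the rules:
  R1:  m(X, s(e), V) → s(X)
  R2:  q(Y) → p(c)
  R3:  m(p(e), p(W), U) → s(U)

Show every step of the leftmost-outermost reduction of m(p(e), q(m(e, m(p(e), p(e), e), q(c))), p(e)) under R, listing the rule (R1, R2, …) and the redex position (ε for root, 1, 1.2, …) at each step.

1. m(p(e), q(m(e, m(p(e), p(e), e), q(c))), p(e))  →  m(p(e), p(c), p(e))   [R2 at 2]
2. m(p(e), p(c), p(e))  →  s(p(e))   [R3 at ε]

s(p(e))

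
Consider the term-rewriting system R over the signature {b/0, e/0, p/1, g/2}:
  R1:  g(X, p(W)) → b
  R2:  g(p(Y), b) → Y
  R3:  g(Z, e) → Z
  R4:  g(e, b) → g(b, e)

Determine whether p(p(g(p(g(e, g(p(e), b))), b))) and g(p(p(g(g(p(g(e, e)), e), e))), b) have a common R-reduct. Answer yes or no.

Reduce t₁ = p(p(g(p(g(e, g(p(e), b))), b))):
1. p(p(g(p(g(e, g(p(e), b))), b)))  →  p(p(g(e, g(p(e), b))))   [R2 at 1.1]
2. p(p(g(e, g(p(e), b))))  →  p(p(g(e, e)))   [R2 at 1.1.2]
3. p(p(g(e, e)))  →  p(p(e))   [R3 at 1.1]

Reduce t₂ = g(p(p(g(g(p(g(e, e)), e), e))), b):
1. g(p(p(g(g(p(g(e, e)), e), e))), b)  →  p(g(g(p(g(e, e)), e), e))   [R2 at ε]
2. p(g(g(p(g(e, e)), e), e))  →  p(g(p(g(e, e)), e))   [R3 at 1]
3. p(g(p(g(e, e)), e))  →  p(p(g(e, e)))   [R3 at 1]
4. p(p(g(e, e)))  →  p(p(e))   [R3 at 1.1]

yes — NF(t₁) = p(p(e)), NF(t₂) = p(p(e))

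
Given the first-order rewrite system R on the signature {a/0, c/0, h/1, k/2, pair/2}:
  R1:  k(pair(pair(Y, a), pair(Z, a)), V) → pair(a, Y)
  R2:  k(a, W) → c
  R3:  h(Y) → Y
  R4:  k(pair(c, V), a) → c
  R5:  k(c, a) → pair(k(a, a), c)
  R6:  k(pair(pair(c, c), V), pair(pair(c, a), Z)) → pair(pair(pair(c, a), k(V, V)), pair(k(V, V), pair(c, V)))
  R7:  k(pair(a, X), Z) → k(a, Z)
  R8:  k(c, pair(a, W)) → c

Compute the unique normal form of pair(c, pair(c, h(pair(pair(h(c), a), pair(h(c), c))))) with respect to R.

1. pair(c, pair(c, h(pair(pair(h(c), a), pair(h(c), c)))))  →  pair(c, pair(c, pair(pair(h(c), a), pair(h(c), c))))   [R3 at 2.2]
2. pair(c, pair(c, pair(pair(h(c), a), pair(h(c), c))))  →  pair(c, pair(c, pair(pair(c, a), pair(h(c), c))))   [R3 at 2.2.1.1]
3. pair(c, pair(c, pair(pair(c, a), pair(h(c), c))))  →  pair(c, pair(c, pair(pair(c, a), pair(c, c))))   [R3 at 2.2.2.1]

pair(c, pair(c, pair(pair(c, a), pair(c, c))))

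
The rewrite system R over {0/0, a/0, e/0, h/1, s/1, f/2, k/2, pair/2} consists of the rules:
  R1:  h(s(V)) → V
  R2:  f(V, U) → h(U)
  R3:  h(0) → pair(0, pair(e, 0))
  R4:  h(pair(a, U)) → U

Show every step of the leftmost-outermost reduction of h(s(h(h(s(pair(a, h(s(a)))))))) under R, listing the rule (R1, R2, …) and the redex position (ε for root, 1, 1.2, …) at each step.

1. h(s(h(h(s(pair(a, h(s(a))))))))  →  h(h(s(pair(a, h(s(a))))))   [R1 at ε]
2. h(h(s(pair(a, h(s(a))))))  →  h(pair(a, h(s(a))))   [R1 at 1]
3. h(pair(a, h(s(a))))  →  h(s(a))   [R4 at ε]
4. h(s(a))  →  a   [R1 at ε]

a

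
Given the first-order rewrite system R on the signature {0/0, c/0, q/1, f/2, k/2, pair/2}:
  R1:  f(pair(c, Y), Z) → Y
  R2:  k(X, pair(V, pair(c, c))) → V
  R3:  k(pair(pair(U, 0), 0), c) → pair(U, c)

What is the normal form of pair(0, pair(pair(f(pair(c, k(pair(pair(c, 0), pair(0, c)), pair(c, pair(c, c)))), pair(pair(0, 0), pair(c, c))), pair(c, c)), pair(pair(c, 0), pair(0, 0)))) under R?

1. pair(0, pair(pair(f(pair(c, k(pair(pair(c, 0), pair(0, c)), pair(c, pair(c, c)))), pair(pair(0, 0), pair(c, c))), pair(c, c)), pair(pair(c, 0), pair(0, 0))))  →  pair(0, pair(pair(k(pair(pair(c, 0), pair(0, c)), pair(c, pair(c, c))), pair(c, c)), pair(pair(c, 0), pair(0, 0))))   [R1 at 2.1.1]
2. pair(0, pair(pair(k(pair(pair(c, 0), pair(0, c)), pair(c, pair(c, c))), pair(c, c)), pair(pair(c, 0), pair(0, 0))))  →  pair(0, pair(pair(c, pair(c, c)), pair(pair(c, 0), pair(0, 0))))   [R2 at 2.1.1]

pair(0, pair(pair(c, pair(c, c)), pair(pair(c, 0), pair(0, 0))))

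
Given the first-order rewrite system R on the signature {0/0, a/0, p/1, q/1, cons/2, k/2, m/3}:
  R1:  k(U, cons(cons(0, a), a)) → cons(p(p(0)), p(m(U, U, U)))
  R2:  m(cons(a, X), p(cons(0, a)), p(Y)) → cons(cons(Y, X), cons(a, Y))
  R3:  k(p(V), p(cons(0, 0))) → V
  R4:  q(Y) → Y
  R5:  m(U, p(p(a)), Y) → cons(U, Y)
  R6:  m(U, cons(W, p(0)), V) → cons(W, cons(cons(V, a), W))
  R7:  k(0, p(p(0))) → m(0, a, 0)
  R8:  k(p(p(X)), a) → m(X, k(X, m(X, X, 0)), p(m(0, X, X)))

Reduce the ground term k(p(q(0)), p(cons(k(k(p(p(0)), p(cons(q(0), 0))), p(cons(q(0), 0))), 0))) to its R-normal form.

1. k(p(q(0)), p(cons(k(k(p(p(0)), p(cons(q(0), 0))), p(cons(q(0), 0))), 0)))  →  k(p(0), p(cons(k(k(p(p(0)), p(cons(q(0), 0))), p(cons(q(0), 0))), 0)))   [R4 at 1.1]
2. k(p(0), p(cons(k(k(p(p(0)), p(cons(q(0), 0))), p(cons(q(0), 0))), 0)))  →  k(p(0), p(cons(k(k(p(p(0)), p(cons(0, 0))), p(cons(q(0), 0))), 0)))   [R4 at 2.1.1.1.2.1.1]
3. k(p(0), p(cons(k(k(p(p(0)), p(cons(0, 0))), p(cons(q(0), 0))), 0)))  →  k(p(0), p(cons(k(p(0), p(cons(q(0), 0))), 0)))   [R3 at 2.1.1.1]
4. k(p(0), p(cons(k(p(0), p(cons(q(0), 0))), 0)))  →  k(p(0), p(cons(k(p(0), p(cons(0, 0))), 0)))   [R4 at 2.1.1.2.1.1]
5. k(p(0), p(cons(k(p(0), p(cons(0, 0))), 0)))  →  k(p(0), p(cons(0, 0)))   [R3 at 2.1.1]
6. k(p(0), p(cons(0, 0)))  →  0   [R3 at ε]

0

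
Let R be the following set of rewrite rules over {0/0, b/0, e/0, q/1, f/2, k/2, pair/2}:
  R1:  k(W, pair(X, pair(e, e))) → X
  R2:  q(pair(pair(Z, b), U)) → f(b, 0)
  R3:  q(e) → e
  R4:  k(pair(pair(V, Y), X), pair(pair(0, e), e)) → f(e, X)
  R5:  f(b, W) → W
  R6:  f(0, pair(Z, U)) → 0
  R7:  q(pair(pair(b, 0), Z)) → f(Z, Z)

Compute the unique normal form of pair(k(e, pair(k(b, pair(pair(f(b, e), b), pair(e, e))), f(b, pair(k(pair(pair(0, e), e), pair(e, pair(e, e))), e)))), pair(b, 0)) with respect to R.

pair(pair(e, b), pair(b, 0))

1. pair(k(e, pair(k(b, pair(pair(f(b, e), b), pair(e, e))), f(b, pair(k(pair(pair(0, e), e), pair(e, pair(e, e))), e)))), pair(b, 0))  →  pair(k(e, pair(pair(f(b, e), b), f(b, pair(k(pair(pair(0, e), e), pair(e, pair(e, e))), e)))), pair(b, 0))   [R1 at 1.2.1]
2. pair(k(e, pair(pair(f(b, e), b), f(b, pair(k(pair(pair(0, e), e), pair(e, pair(e, e))), e)))), pair(b, 0))  →  pair(k(e, pair(pair(e, b), f(b, pair(k(pair(pair(0, e), e), pair(e, pair(e, e))), e)))), pair(b, 0))   [R5 at 1.2.1.1]
3. pair(k(e, pair(pair(e, b), f(b, pair(k(pair(pair(0, e), e), pair(e, pair(e, e))), e)))), pair(b, 0))  →  pair(k(e, pair(pair(e, b), pair(k(pair(pair(0, e), e), pair(e, pair(e, e))), e))), pair(b, 0))   [R5 at 1.2.2]
4. pair(k(e, pair(pair(e, b), pair(k(pair(pair(0, e), e), pair(e, pair(e, e))), e))), pair(b, 0))  →  pair(k(e, pair(pair(e, b), pair(e, e))), pair(b, 0))   [R1 at 1.2.2.1]
5. pair(k(e, pair(pair(e, b), pair(e, e))), pair(b, 0))  →  pair(pair(e, b), pair(b, 0))   [R1 at 1]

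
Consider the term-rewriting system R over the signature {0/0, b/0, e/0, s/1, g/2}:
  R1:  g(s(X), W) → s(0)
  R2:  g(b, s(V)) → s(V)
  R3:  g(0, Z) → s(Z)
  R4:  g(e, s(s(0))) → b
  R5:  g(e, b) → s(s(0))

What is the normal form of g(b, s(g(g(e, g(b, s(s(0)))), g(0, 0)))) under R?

1. g(b, s(g(g(e, g(b, s(s(0)))), g(0, 0))))  →  s(g(g(e, g(b, s(s(0)))), g(0, 0)))   [R2 at ε]
2. s(g(g(e, g(b, s(s(0)))), g(0, 0)))  →  s(g(g(e, s(s(0))), g(0, 0)))   [R2 at 1.1.2]
3. s(g(g(e, s(s(0))), g(0, 0)))  →  s(g(b, g(0, 0)))   [R4 at 1.1]
4. s(g(b, g(0, 0)))  →  s(g(b, s(0)))   [R3 at 1.2]
5. s(g(b, s(0)))  →  s(s(0))   [R2 at 1]

s(s(0))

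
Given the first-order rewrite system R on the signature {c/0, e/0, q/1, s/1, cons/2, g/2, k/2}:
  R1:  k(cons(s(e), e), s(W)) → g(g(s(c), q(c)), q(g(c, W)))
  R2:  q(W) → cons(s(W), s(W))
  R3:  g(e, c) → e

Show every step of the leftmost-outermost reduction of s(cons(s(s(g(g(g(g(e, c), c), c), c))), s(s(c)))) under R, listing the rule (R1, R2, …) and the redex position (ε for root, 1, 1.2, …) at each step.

s(cons(s(s(e)), s(s(c))))

1. s(cons(s(s(g(g(g(g(e, c), c), c), c))), s(s(c))))  →  s(cons(s(s(g(g(g(e, c), c), c))), s(s(c))))   [R3 at 1.1.1.1.1.1.1]
2. s(cons(s(s(g(g(g(e, c), c), c))), s(s(c))))  →  s(cons(s(s(g(g(e, c), c))), s(s(c))))   [R3 at 1.1.1.1.1.1]
3. s(cons(s(s(g(g(e, c), c))), s(s(c))))  →  s(cons(s(s(g(e, c))), s(s(c))))   [R3 at 1.1.1.1.1]
4. s(cons(s(s(g(e, c))), s(s(c))))  →  s(cons(s(s(e)), s(s(c))))   [R3 at 1.1.1.1]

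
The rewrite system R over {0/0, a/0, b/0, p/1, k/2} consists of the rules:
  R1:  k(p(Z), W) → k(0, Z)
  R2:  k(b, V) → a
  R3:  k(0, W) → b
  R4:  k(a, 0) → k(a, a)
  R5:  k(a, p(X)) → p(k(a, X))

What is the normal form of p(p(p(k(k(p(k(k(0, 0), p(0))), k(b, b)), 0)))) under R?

p(p(p(a)))

1. p(p(p(k(k(p(k(k(0, 0), p(0))), k(b, b)), 0))))  →  p(p(p(k(k(0, k(k(0, 0), p(0))), 0))))   [R1 at 1.1.1.1]
2. p(p(p(k(k(0, k(k(0, 0), p(0))), 0))))  →  p(p(p(k(b, 0))))   [R3 at 1.1.1.1]
3. p(p(p(k(b, 0))))  →  p(p(p(a)))   [R2 at 1.1.1]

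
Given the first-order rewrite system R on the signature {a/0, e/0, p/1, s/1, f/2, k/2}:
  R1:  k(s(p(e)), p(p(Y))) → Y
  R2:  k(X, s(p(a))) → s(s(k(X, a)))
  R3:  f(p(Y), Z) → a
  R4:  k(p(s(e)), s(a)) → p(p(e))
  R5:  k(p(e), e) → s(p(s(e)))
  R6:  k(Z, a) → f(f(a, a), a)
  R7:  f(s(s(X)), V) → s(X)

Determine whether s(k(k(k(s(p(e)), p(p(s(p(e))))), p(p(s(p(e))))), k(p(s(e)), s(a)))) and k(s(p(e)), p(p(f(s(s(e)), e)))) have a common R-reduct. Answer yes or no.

yes — NF(t₁) = s(e), NF(t₂) = s(e)

Reduce t₁ = s(k(k(k(s(p(e)), p(p(s(p(e))))), p(p(s(p(e))))), k(p(s(e)), s(a)))):
1. s(k(k(k(s(p(e)), p(p(s(p(e))))), p(p(s(p(e))))), k(p(s(e)), s(a))))  →  s(k(k(s(p(e)), p(p(s(p(e))))), k(p(s(e)), s(a))))   [R1 at 1.1.1]
2. s(k(k(s(p(e)), p(p(s(p(e))))), k(p(s(e)), s(a))))  →  s(k(s(p(e)), k(p(s(e)), s(a))))   [R1 at 1.1]
3. s(k(s(p(e)), k(p(s(e)), s(a))))  →  s(k(s(p(e)), p(p(e))))   [R4 at 1.2]
4. s(k(s(p(e)), p(p(e))))  →  s(e)   [R1 at 1]

Reduce t₂ = k(s(p(e)), p(p(f(s(s(e)), e)))):
1. k(s(p(e)), p(p(f(s(s(e)), e))))  →  f(s(s(e)), e)   [R1 at ε]
2. f(s(s(e)), e)  →  s(e)   [R7 at ε]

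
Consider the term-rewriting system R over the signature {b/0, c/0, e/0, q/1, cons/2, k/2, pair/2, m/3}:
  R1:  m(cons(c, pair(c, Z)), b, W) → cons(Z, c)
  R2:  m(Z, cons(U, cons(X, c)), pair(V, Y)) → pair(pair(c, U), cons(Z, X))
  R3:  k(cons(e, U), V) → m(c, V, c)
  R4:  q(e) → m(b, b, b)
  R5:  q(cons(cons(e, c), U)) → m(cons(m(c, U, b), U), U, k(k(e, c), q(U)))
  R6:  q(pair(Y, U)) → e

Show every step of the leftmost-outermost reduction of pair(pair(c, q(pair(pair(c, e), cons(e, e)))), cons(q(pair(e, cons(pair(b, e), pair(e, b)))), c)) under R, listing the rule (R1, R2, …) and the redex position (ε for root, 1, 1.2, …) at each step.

pair(pair(c, e), cons(e, c))

1. pair(pair(c, q(pair(pair(c, e), cons(e, e)))), cons(q(pair(e, cons(pair(b, e), pair(e, b)))), c))  →  pair(pair(c, e), cons(q(pair(e, cons(pair(b, e), pair(e, b)))), c))   [R6 at 1.2]
2. pair(pair(c, e), cons(q(pair(e, cons(pair(b, e), pair(e, b)))), c))  →  pair(pair(c, e), cons(e, c))   [R6 at 2.1]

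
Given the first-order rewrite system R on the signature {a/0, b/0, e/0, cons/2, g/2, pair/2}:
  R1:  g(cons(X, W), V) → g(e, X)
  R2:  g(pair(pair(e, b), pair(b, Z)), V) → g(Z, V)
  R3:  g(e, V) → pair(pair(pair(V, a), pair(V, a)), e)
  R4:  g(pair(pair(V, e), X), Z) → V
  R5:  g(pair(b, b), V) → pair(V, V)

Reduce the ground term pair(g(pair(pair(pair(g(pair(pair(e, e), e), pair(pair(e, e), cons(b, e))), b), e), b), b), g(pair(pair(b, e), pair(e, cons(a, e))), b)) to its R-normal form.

pair(pair(e, b), b)

1. pair(g(pair(pair(pair(g(pair(pair(e, e), e), pair(pair(e, e), cons(b, e))), b), e), b), b), g(pair(pair(b, e), pair(e, cons(a, e))), b))  →  pair(pair(g(pair(pair(e, e), e), pair(pair(e, e), cons(b, e))), b), g(pair(pair(b, e), pair(e, cons(a, e))), b))   [R4 at 1]
2. pair(pair(g(pair(pair(e, e), e), pair(pair(e, e), cons(b, e))), b), g(pair(pair(b, e), pair(e, cons(a, e))), b))  →  pair(pair(e, b), g(pair(pair(b, e), pair(e, cons(a, e))), b))   [R4 at 1.1]
3. pair(pair(e, b), g(pair(pair(b, e), pair(e, cons(a, e))), b))  →  pair(pair(e, b), b)   [R4 at 2]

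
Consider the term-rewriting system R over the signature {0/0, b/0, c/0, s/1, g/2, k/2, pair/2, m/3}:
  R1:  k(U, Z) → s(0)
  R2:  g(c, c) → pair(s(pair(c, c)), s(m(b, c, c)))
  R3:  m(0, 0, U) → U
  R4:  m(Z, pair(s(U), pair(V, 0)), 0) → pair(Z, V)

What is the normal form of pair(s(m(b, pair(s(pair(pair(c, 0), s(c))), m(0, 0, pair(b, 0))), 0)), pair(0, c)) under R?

1. pair(s(m(b, pair(s(pair(pair(c, 0), s(c))), m(0, 0, pair(b, 0))), 0)), pair(0, c))  →  pair(s(m(b, pair(s(pair(pair(c, 0), s(c))), pair(b, 0)), 0)), pair(0, c))   [R3 at 1.1.2.2]
2. pair(s(m(b, pair(s(pair(pair(c, 0), s(c))), pair(b, 0)), 0)), pair(0, c))  →  pair(s(pair(b, b)), pair(0, c))   [R4 at 1.1]

pair(s(pair(b, b)), pair(0, c))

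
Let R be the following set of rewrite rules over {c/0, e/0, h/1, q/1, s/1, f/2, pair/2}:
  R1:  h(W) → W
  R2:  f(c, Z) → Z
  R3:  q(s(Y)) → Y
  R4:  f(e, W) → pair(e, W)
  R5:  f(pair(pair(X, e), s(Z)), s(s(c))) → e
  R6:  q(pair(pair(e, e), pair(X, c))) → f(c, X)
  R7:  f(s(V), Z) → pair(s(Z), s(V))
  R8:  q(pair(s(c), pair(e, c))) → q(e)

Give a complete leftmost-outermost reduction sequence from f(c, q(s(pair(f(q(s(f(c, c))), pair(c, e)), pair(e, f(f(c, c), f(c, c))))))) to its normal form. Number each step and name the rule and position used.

pair(pair(c, e), pair(e, c))

1. f(c, q(s(pair(f(q(s(f(c, c))), pair(c, e)), pair(e, f(f(c, c), f(c, c)))))))  →  q(s(pair(f(q(s(f(c, c))), pair(c, e)), pair(e, f(f(c, c), f(c, c))))))   [R2 at ε]
2. q(s(pair(f(q(s(f(c, c))), pair(c, e)), pair(e, f(f(c, c), f(c, c))))))  →  pair(f(q(s(f(c, c))), pair(c, e)), pair(e, f(f(c, c), f(c, c))))   [R3 at ε]
3. pair(f(q(s(f(c, c))), pair(c, e)), pair(e, f(f(c, c), f(c, c))))  →  pair(f(f(c, c), pair(c, e)), pair(e, f(f(c, c), f(c, c))))   [R3 at 1.1]
4. pair(f(f(c, c), pair(c, e)), pair(e, f(f(c, c), f(c, c))))  →  pair(f(c, pair(c, e)), pair(e, f(f(c, c), f(c, c))))   [R2 at 1.1]
5. pair(f(c, pair(c, e)), pair(e, f(f(c, c), f(c, c))))  →  pair(pair(c, e), pair(e, f(f(c, c), f(c, c))))   [R2 at 1]
6. pair(pair(c, e), pair(e, f(f(c, c), f(c, c))))  →  pair(pair(c, e), pair(e, f(c, f(c, c))))   [R2 at 2.2.1]
7. pair(pair(c, e), pair(e, f(c, f(c, c))))  →  pair(pair(c, e), pair(e, f(c, c)))   [R2 at 2.2]
8. pair(pair(c, e), pair(e, f(c, c)))  →  pair(pair(c, e), pair(e, c))   [R2 at 2.2]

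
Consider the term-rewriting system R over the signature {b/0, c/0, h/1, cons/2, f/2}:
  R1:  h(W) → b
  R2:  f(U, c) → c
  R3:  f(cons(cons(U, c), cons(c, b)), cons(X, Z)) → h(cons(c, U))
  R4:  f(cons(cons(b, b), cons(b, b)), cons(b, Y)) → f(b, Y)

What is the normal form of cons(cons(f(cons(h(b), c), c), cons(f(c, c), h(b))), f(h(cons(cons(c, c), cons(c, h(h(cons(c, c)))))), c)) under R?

1. cons(cons(f(cons(h(b), c), c), cons(f(c, c), h(b))), f(h(cons(cons(c, c), cons(c, h(h(cons(c, c)))))), c))  →  cons(cons(c, cons(f(c, c), h(b))), f(h(cons(cons(c, c), cons(c, h(h(cons(c, c)))))), c))   [R2 at 1.1]
2. cons(cons(c, cons(f(c, c), h(b))), f(h(cons(cons(c, c), cons(c, h(h(cons(c, c)))))), c))  →  cons(cons(c, cons(c, h(b))), f(h(cons(cons(c, c), cons(c, h(h(cons(c, c)))))), c))   [R2 at 1.2.1]
3. cons(cons(c, cons(c, h(b))), f(h(cons(cons(c, c), cons(c, h(h(cons(c, c)))))), c))  →  cons(cons(c, cons(c, b)), f(h(cons(cons(c, c), cons(c, h(h(cons(c, c)))))), c))   [R1 at 1.2.2]
4. cons(cons(c, cons(c, b)), f(h(cons(cons(c, c), cons(c, h(h(cons(c, c)))))), c))  →  cons(cons(c, cons(c, b)), c)   [R2 at 2]

cons(cons(c, cons(c, b)), c)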